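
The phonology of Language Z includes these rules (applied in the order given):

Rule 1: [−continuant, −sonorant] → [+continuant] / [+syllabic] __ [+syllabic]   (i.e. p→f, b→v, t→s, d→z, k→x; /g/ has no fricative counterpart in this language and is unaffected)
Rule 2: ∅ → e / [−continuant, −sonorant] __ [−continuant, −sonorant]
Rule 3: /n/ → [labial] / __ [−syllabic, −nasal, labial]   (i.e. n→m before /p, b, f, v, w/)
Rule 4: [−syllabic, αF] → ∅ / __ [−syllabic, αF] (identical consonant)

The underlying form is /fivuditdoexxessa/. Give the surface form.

fivuzitedoexesa

Rule 1 (intervocalic spirantization): /d/ is a stop between vowels /u/ and /i/, so it spirantizes to the fricative [z]. /fivuditdoexxessa/ → fivuzitdoexxessa.
Rule 2 (stop-cluster e-epenthesis): /t/ and /d/ form a stop–stop cluster, so [e] is inserted between them. /fivuzitdoexxessa/ → fivuzitedoexxessa.
Rule 3 (nasal place assimilation): no segment meets the environment; /fivuzitedoexxessa/ is unchanged.
Rule 4 (degemination): /xx/ is a geminate; the first /x/ deletes. /ss/ is a geminate; the first /s/ deletes. /fivuzitedoexxessa/ → fivuzitedoexesa.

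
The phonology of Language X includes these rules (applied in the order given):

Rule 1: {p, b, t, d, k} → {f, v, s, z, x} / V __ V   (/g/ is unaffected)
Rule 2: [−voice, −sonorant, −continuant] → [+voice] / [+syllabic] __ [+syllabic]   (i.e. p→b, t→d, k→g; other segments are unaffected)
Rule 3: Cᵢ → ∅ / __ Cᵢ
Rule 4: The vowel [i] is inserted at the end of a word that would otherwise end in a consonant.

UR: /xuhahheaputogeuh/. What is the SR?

Rule 1 (intervocalic spirantization): /p/ is a stop between vowels /a/ and /u/, so it spirantizes to the fricative [f]. /t/ is a stop between vowels /u/ and /o/, so it spirantizes to the fricative [s]. /xuhahheaputogeuh/ → xuhahheafusogeuh.
Rule 2 (intervocalic voicing): no segment meets the environment; /xuhahheafusogeuh/ is unchanged.
Rule 3 (degemination): /hh/ is a geminate; the first /h/ deletes. /xuhahheafusogeuh/ → xuhaheafusogeuh.
Rule 4 (final i-epenthesis): the form ends in the consonant /h/, so [i] is inserted word-finally. /xuhaheafusogeuh/ → xuhaheafusogeuhi.

xuhaheafusogeuhi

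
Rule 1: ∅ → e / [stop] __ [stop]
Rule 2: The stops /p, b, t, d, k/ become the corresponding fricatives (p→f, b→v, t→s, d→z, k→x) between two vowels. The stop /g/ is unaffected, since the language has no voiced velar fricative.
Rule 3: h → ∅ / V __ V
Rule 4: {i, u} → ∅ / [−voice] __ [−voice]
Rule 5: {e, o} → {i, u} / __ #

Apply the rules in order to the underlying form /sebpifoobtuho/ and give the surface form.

seveffoovesuu

Rule 1 (stop-cluster e-epenthesis): /b/ and /p/ form a stop–stop cluster, so [e] is inserted between them. /b/ and /t/ form a stop–stop cluster, so [e] is inserted between them. /sebpifoobtuho/ → sebepifoobetuho.
Rule 2 (intervocalic spirantization): /b/ is a stop between vowels /e/ and /e/, so it spirantizes to the fricative [v]. /p/ is a stop between vowels /e/ and /i/, so it spirantizes to the fricative [f]. /b/ is a stop between vowels /o/ and /e/, so it spirantizes to the fricative [v]. /t/ is a stop between vowels /e/ and /u/, so it spirantizes to the fricative [s]. /sebepifoobetuho/ → sevefifoovesuho.
Rule 3 (intervocalic h-deletion): /h/ occurs between vowels /u/ and /o/, so it deletes. /sevefifoovesuho/ → sevefifoovesuo.
Rule 4 (high vowel syncope): /i/ is a high vowel flanked by voiceless consonants /f/ and /f/, so it deletes. /sevefifoovesuo/ → seveffoovesuo.
Rule 5 (final vowel raising): /o/ is a mid vowel in word-final position, so it raises to [u]. /seveffoovesuo/ → seveffoovesuu.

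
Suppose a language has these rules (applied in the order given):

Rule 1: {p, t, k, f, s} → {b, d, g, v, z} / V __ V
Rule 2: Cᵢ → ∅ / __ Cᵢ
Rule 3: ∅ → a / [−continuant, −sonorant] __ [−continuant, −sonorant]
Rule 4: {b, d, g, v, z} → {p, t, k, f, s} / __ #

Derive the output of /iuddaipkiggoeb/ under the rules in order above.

Rule 1 (intervocalic voicing): no segment meets the environment; /iuddaipkiggoeb/ is unchanged.
Rule 2 (degemination): /dd/ is a geminate; the first /d/ deletes. /gg/ is a geminate; the first /g/ deletes. /iuddaipkiggoeb/ → iudaipkigoeb.
Rule 3 (stop-cluster a-epenthesis): /p/ and /k/ form a stop–stop cluster, so [a] is inserted between them. /iudaipkigoeb/ → iudaipakigoeb.
Rule 4 (final devoicing): /b/ is a voiced obstruent in word-final position, so it devoices to [p]. /iudaipakigoeb/ → iudaipakigoep.

iudaipakigoep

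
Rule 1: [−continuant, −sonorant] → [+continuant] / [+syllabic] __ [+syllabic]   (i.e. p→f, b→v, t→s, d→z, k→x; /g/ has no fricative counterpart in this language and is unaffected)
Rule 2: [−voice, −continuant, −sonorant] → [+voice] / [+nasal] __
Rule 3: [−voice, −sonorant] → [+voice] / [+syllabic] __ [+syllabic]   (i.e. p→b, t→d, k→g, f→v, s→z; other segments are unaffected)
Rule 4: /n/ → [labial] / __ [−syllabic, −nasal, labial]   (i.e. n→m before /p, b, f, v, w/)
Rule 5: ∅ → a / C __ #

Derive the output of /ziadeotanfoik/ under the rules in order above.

ziazeozamfoika

Rule 1 (intervocalic spirantization): /d/ is a stop between vowels /a/ and /e/, so it spirantizes to the fricative [z]. /t/ is a stop between vowels /o/ and /a/, so it spirantizes to the fricative [s]. /ziadeotanfoik/ → ziazeosanfoik.
Rule 2 (post-nasal voicing): no segment meets the environment; /ziazeosanfoik/ is unchanged.
Rule 3 (intervocalic voicing): /s/ is a voiceless obstruent between vowels /o/ and /a/, so it voices to [z]. /ziazeosanfoik/ → ziazeozanfoik.
Rule 4 (nasal place assimilation): /n/ precedes the labial consonant /f/, so it assimilates in place to [m]. /ziazeozanfoik/ → ziazeozamfoik.
Rule 5 (final a-epenthesis): the form ends in the consonant /k/, so [a] is inserted word-finally. /ziazeozamfoik/ → ziazeozamfoika.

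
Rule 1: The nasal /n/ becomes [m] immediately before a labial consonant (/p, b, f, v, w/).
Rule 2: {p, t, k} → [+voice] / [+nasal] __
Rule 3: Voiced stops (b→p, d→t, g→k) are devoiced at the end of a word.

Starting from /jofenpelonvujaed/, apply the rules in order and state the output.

Rule 1 (nasal place assimilation): /n/ precedes the labial consonant /p/, so it assimilates in place to [m]. /n/ precedes the labial consonant /v/, so it assimilates in place to [m]. /jofenpelonvujaed/ → jofempelomvujaed.
Rule 2 (post-nasal voicing): /p/ is a voiceless stop immediately after the nasal /m/, so it voices to [b]. /jofempelomvujaed/ → jofembelomvujaed.
Rule 3 (final devoicing): /d/ is a voiced stop in word-final position, so it devoices to [t]. /jofembelomvujaed/ → jofembelomvujaet.

jofembelomvujaet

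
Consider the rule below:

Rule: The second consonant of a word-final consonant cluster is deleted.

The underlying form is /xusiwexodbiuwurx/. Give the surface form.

xusiwexodbiuwur

/x/ is the second consonant of a word-final cluster /rx/, so it deletes.
Surface form: [xusiwexodbiuwur].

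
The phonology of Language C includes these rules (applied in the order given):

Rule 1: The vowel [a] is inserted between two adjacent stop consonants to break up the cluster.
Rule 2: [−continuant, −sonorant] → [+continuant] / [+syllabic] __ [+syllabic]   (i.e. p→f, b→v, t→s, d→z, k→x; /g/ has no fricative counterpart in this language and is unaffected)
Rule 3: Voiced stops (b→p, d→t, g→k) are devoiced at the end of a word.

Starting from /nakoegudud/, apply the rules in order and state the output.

naxoeguzut

Rule 1 (stop-cluster a-epenthesis): no segment meets the environment; /nakoegudud/ is unchanged.
Rule 2 (intervocalic spirantization): /k/ is a stop between vowels /a/ and /o/, so it spirantizes to the fricative [x]. /d/ is a stop between vowels /u/ and /u/, so it spirantizes to the fricative [z]. /nakoegudud/ → naxoeguzud.
Rule 3 (final devoicing): /d/ is a voiced stop in word-final position, so it devoices to [t]. /naxoeguzud/ → naxoeguzut.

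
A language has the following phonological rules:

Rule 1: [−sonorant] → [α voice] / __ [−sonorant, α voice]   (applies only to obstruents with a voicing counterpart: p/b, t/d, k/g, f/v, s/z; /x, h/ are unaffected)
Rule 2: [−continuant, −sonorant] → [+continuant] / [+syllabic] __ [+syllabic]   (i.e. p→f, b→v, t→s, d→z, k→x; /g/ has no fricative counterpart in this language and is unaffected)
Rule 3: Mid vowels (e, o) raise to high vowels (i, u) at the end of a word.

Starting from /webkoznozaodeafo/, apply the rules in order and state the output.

Rule 1 (regressive voicing assimilation): /b/ precedes the voiceless obstruent /k/, so it devoices to [p] by assimilation. /webkoznozaodeafo/ → wepkoznozaodeafo.
Rule 2 (intervocalic spirantization): /d/ is a stop between vowels /o/ and /e/, so it spirantizes to the fricative [z]. /wepkoznozaodeafo/ → wepkoznozaozeafo.
Rule 3 (final vowel raising): /o/ is a mid vowel in word-final position, so it raises to [u]. /wepkoznozaozeafo/ → wepkoznozaozeafu.

wepkoznozaozeafu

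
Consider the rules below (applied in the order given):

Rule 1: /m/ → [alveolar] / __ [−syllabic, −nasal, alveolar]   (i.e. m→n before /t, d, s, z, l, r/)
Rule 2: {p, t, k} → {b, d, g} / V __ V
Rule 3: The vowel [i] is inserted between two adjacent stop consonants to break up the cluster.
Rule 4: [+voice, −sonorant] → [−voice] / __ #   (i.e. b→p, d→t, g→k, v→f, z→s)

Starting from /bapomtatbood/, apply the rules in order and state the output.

Rule 1 (nasal place assimilation): /m/ precedes the alveolar consonant /t/, so it assimilates in place to [n]. /bapomtatbood/ → bapontatbood.
Rule 2 (intervocalic voicing): /p/ is a voiceless stop between vowels /a/ and /o/, so it voices to [b]. /bapontatbood/ → babontatbood.
Rule 3 (stop-cluster i-epenthesis): /t/ and /b/ form a stop–stop cluster, so [i] is inserted between them. /babontatbood/ → babontatibood.
Rule 4 (final devoicing): /d/ is a voiced obstruent in word-final position, so it devoices to [t]. /babontatibood/ → babontatiboot.

babontatiboot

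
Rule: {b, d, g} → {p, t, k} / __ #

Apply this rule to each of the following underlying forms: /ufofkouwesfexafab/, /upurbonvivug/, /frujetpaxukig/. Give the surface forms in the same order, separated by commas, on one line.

ufofkouwesfexafap, upurbonvivuk, frujetpaxukik

/ufofkouwesfexafab/: /b/ is a voiced stop in word-final position, so it devoices to [p]. → [ufofkouwesfexafap].
/upurbonvivug/: /g/ is a voiced stop in word-final position, so it devoices to [k]. → [upurbonvivuk].
/frujetpaxukig/: /g/ is a voiced stop in word-final position, so it devoices to [k]. → [frujetpaxukik].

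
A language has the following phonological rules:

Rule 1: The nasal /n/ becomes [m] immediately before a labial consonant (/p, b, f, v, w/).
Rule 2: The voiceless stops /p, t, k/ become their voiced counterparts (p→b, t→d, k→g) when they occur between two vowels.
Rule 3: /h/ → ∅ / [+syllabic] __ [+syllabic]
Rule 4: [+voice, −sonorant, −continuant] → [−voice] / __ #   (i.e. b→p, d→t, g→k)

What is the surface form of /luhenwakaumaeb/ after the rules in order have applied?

luemwagaumaep

Rule 1 (nasal place assimilation): /n/ precedes the labial consonant /w/, so it assimilates in place to [m]. /luhenwakaumaeb/ → luhemwakaumaeb.
Rule 2 (intervocalic voicing): /k/ is a voiceless stop between vowels /a/ and /a/, so it voices to [g]. /luhemwakaumaeb/ → luhemwagaumaeb.
Rule 3 (intervocalic h-deletion): /h/ occurs between vowels /u/ and /e/, so it deletes. /luhemwagaumaeb/ → luemwagaumaeb.
Rule 4 (final devoicing): /b/ is a voiced stop in word-final position, so it devoices to [p]. /luemwagaumaeb/ → luemwagaumaep.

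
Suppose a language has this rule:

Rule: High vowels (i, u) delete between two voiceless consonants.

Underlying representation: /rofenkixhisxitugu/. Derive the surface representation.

/i/ is a high vowel flanked by voiceless consonants /k/ and /x/, so it deletes.
/i/ is a high vowel flanked by voiceless consonants /h/ and /s/, so it deletes.
/i/ is a high vowel flanked by voiceless consonants /x/ and /t/, so it deletes.
Surface form: [rofenkxhsxtugu].

rofenkxhsxtugu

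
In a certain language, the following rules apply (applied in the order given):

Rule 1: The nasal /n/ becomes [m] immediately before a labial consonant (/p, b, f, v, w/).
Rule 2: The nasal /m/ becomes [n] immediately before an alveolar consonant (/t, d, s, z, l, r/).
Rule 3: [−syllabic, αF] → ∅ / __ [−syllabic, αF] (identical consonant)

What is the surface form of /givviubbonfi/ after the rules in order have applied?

Rule 1 (nasal place assimilation): /n/ precedes the labial consonant /f/, so it assimilates in place to [m]. /givviubbonfi/ → givviubbomfi.
Rule 2 (nasal place assimilation): no segment meets the environment; /givviubbomfi/ is unchanged.
Rule 3 (degemination): /vv/ is a geminate; the first /v/ deletes. /bb/ is a geminate; the first /b/ deletes. /givviubbomfi/ → giviubomfi.

giviubomfi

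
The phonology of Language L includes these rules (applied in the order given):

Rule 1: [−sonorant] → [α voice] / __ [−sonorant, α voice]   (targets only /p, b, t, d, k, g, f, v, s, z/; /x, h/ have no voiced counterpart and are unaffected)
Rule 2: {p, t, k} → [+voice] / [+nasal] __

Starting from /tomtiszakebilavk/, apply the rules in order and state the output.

Rule 1 (regressive voicing assimilation): /s/ precedes the voiced obstruent /z/, so it voices to [z] by assimilation. /v/ precedes the voiceless obstruent /k/, so it devoices to [f] by assimilation. /tomtiszakebilavk/ → tomtizzakebilafk.
Rule 2 (post-nasal voicing): /t/ is a voiceless stop immediately after the nasal /m/, so it voices to [d]. /tomtizzakebilafk/ → tomdizzakebilafk.

tomdizzakebilafk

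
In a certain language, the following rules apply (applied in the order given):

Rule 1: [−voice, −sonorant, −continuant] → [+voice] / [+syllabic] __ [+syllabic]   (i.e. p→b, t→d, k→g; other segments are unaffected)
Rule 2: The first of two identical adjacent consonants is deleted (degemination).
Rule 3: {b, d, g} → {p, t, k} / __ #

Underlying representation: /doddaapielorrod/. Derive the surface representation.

dodaabielorot

Rule 1 (intervocalic voicing): /p/ is a voiceless stop between vowels /a/ and /i/, so it voices to [b]. /doddaapielorrod/ → doddaabielorrod.
Rule 2 (degemination): /dd/ is a geminate; the first /d/ deletes. /rr/ is a geminate; the first /r/ deletes. /doddaabielorrod/ → dodaabielorod.
Rule 3 (final devoicing): /d/ is a voiced stop in word-final position, so it devoices to [t]. /dodaabielorod/ → dodaabielorot.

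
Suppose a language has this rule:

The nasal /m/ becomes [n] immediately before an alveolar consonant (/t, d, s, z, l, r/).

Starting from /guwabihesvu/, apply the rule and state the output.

guwabihesvu

No segment of /guwabihesvu/ meets the structural description of the rule, so the form surfaces unchanged.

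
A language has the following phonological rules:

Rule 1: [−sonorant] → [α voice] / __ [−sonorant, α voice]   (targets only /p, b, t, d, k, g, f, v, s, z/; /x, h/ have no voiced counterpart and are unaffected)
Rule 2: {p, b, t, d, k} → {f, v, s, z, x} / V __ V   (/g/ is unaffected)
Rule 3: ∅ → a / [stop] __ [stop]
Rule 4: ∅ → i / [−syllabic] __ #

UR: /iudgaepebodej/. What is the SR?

Rule 1 (regressive voicing assimilation): no segment meets the environment; /iudgaepebodej/ is unchanged.
Rule 2 (intervocalic spirantization): /p/ is a stop between vowels /e/ and /e/, so it spirantizes to the fricative [f]. /b/ is a stop between vowels /e/ and /o/, so it spirantizes to the fricative [v]. /d/ is a stop between vowels /o/ and /e/, so it spirantizes to the fricative [z]. /iudgaepebodej/ → iudgaefevozej.
Rule 3 (stop-cluster a-epenthesis): /d/ and /g/ form a stop–stop cluster, so [a] is inserted between them. /iudgaefevozej/ → iudagaefevozej.
Rule 4 (final i-epenthesis): the form ends in the consonant /j/, so [i] is inserted word-finally. /iudagaefevozej/ → iudagaefevozeji.

iudagaefevozeji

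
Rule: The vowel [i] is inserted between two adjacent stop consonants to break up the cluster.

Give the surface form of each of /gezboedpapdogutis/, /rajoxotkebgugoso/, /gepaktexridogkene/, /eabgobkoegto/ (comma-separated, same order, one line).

gezboedipapidogutis, rajoxotikebigugoso, gepakitexridogikene, eabigobikoegito

/gezboedpapdogutis/: /d/ and /p/ form a stop–stop cluster, so [i] is inserted between them. /p/ and /d/ form a stop–stop cluster, so [i] is inserted between them. → [gezboedipapidogutis].
/rajoxotkebgugoso/: /t/ and /k/ form a stop–stop cluster, so [i] is inserted between them. /b/ and /g/ form a stop–stop cluster, so [i] is inserted between them. → [rajoxotikebigugoso].
/gepaktexridogkene/: /k/ and /t/ form a stop–stop cluster, so [i] is inserted between them. /g/ and /k/ form a stop–stop cluster, so [i] is inserted between them. → [gepakitexridogikene].
/eabgobkoegto/: /b/ and /g/ form a stop–stop cluster, so [i] is inserted between them. /b/ and /k/ form a stop–stop cluster, so [i] is inserted between them. /g/ and /t/ form a stop–stop cluster, so [i] is inserted between them. → [eabigobikoegito].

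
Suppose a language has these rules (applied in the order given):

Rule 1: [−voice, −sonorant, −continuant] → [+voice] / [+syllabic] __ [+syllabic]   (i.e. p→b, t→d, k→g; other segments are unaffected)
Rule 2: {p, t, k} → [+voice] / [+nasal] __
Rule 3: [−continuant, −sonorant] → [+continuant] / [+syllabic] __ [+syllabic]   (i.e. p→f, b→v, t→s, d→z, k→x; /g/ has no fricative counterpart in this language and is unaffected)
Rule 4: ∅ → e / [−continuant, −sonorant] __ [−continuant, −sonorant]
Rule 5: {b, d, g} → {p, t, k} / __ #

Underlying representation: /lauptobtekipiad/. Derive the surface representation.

Rule 1 (intervocalic voicing): /k/ is a voiceless stop between vowels /e/ and /i/, so it voices to [g]. /p/ is a voiceless stop between vowels /i/ and /i/, so it voices to [b]. /lauptobtekipiad/ → lauptobtegibiad.
Rule 2 (post-nasal voicing): no segment meets the environment; /lauptobtegibiad/ is unchanged.
Rule 3 (intervocalic spirantization): /b/ is a stop between vowels /i/ and /i/, so it spirantizes to the fricative [v]. /lauptobtegibiad/ → lauptobtegiviad.
Rule 4 (stop-cluster e-epenthesis): /p/ and /t/ form a stop–stop cluster, so [e] is inserted between them. /b/ and /t/ form a stop–stop cluster, so [e] is inserted between them. /lauptobtegiviad/ → laupetobetegiviad.
Rule 5 (final devoicing): /d/ is a voiced stop in word-final position, so it devoices to [t]. /laupetobetegiviad/ → laupetobetegiviat.

laupetobetegiviat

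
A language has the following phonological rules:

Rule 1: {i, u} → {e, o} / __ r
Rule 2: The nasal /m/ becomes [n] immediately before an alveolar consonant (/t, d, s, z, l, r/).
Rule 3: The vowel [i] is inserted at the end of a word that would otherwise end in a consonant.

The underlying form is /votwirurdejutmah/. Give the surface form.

votwerordejutmahi

Rule 1 (pre-rhotic lowering): /i/ is a high vowel immediately before /r/, so it lowers to [e]. /u/ is a high vowel immediately before /r/, so it lowers to [o]. /votwirurdejutmah/ → votwerordejutmah.
Rule 2 (nasal place assimilation): no segment meets the environment; /votwerordejutmah/ is unchanged.
Rule 3 (final i-epenthesis): the form ends in the consonant /h/, so [i] is inserted word-finally. /votwerordejutmah/ → votwerordejutmahi.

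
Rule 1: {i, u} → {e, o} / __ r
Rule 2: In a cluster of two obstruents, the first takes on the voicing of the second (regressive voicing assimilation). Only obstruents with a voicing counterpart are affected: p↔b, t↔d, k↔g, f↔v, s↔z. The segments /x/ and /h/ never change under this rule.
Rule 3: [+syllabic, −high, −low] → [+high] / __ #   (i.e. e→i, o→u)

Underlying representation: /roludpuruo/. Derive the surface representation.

rolutporuu

Rule 1 (pre-rhotic lowering): /u/ is a high vowel immediately before /r/, so it lowers to [o]. /roludpuruo/ → roludporuo.
Rule 2 (regressive voicing assimilation): /d/ precedes the voiceless obstruent /p/, so it devoices to [t] by assimilation. /roludporuo/ → rolutporuo.
Rule 3 (final vowel raising): /o/ is a mid vowel in word-final position, so it raises to [u]. /rolutporuo/ → rolutporuu.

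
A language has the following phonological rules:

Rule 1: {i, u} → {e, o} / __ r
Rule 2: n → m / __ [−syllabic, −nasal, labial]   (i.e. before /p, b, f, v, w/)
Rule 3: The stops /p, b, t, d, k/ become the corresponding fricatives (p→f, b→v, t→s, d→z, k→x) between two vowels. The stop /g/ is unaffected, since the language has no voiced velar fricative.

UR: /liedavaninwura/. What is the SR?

Rule 1 (pre-rhotic lowering): /u/ is a high vowel immediately before /r/, so it lowers to [o]. /liedavaninwura/ → liedavaninwora.
Rule 2 (nasal place assimilation): /n/ precedes the labial consonant /w/, so it assimilates in place to [m]. /liedavaninwora/ → liedavanimwora.
Rule 3 (intervocalic spirantization): /d/ is a stop between vowels /e/ and /a/, so it spirantizes to the fricative [z]. /liedavanimwora/ → liezavanimwora.

liezavanimwora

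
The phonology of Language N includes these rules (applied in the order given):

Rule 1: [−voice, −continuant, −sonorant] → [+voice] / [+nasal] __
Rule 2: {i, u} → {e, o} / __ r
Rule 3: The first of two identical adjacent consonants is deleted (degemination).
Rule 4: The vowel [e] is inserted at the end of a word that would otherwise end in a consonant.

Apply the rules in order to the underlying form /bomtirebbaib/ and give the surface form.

Rule 1 (post-nasal voicing): /t/ is a voiceless stop immediately after the nasal /m/, so it voices to [d]. /bomtirebbaib/ → bomdirebbaib.
Rule 2 (pre-rhotic lowering): /i/ is a high vowel immediately before /r/, so it lowers to [e]. /bomdirebbaib/ → bomderebbaib.
Rule 3 (degemination): /bb/ is a geminate; the first /b/ deletes. /bomderebbaib/ → bomderebaib.
Rule 4 (final e-epenthesis): the form ends in the consonant /b/, so [e] is inserted word-finally. /bomderebaib/ → bomderebaibe.

bomderebaibe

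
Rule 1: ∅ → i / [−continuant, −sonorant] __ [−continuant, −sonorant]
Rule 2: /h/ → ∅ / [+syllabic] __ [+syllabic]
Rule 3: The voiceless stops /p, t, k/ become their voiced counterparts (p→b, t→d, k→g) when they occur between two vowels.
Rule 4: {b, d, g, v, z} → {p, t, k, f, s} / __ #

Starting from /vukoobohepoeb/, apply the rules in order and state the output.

vugooboeboep

Rule 1 (stop-cluster i-epenthesis): no segment meets the environment; /vukoobohepoeb/ is unchanged.
Rule 2 (intervocalic h-deletion): /h/ occurs between vowels /o/ and /e/, so it deletes. /vukoobohepoeb/ → vukooboepoeb.
Rule 3 (intervocalic voicing): /k/ is a voiceless stop between vowels /u/ and /o/, so it voices to [g]. /p/ is a voiceless stop between vowels /e/ and /o/, so it voices to [b]. /vukooboepoeb/ → vugooboeboeb.
Rule 4 (final devoicing): /b/ is a voiced obstruent in word-final position, so it devoices to [p]. /vugooboeboeb/ → vugooboeboep.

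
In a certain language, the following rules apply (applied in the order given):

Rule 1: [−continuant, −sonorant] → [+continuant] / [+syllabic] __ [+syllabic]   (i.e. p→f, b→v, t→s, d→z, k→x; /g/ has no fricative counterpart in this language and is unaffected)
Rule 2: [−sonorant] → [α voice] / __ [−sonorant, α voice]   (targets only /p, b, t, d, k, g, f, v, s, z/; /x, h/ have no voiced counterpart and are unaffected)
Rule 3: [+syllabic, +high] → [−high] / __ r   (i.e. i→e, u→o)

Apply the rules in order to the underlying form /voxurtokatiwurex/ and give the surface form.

voxortoxasiworex

Rule 1 (intervocalic spirantization): /k/ is a stop between vowels /o/ and /a/, so it spirantizes to the fricative [x]. /t/ is a stop between vowels /a/ and /i/, so it spirantizes to the fricative [s]. /voxurtokatiwurex/ → voxurtoxasiwurex.
Rule 2 (regressive voicing assimilation): no segment meets the environment; /voxurtoxasiwurex/ is unchanged.
Rule 3 (pre-rhotic lowering): /u/ is a high vowel immediately before /r/, so it lowers to [o]. /u/ is a high vowel immediately before /r/, so it lowers to [o]. /voxurtoxasiwurex/ → voxortoxasiworex.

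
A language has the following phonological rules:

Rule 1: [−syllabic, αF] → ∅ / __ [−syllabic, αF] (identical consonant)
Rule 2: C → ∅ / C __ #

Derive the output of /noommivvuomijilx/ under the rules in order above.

noomivuomijil

Rule 1 (degemination): /mm/ is a geminate; the first /m/ deletes. /vv/ is a geminate; the first /v/ deletes. /noommivvuomijilx/ → noomivuomijilx.
Rule 2 (final cluster simplification): /x/ is the second consonant of a word-final cluster /lx/, so it deletes. /noomivuomijilx/ → noomivuomijil.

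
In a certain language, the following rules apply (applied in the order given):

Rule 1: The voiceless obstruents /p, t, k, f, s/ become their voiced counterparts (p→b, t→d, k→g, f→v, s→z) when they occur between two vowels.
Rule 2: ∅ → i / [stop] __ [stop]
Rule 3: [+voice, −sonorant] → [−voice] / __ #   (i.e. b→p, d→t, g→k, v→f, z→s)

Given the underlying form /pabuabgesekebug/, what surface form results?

pabuabigezegebuk

Rule 1 (intervocalic voicing): /s/ is a voiceless obstruent between vowels /e/ and /e/, so it voices to [z]. /k/ is a voiceless obstruent between vowels /e/ and /e/, so it voices to [g]. /pabuabgesekebug/ → pabuabgezegebug.
Rule 2 (stop-cluster i-epenthesis): /b/ and /g/ form a stop–stop cluster, so [i] is inserted between them. /pabuabgezegebug/ → pabuabigezegebug.
Rule 3 (final devoicing): /g/ is a voiced obstruent in word-final position, so it devoices to [k]. /pabuabigezegebug/ → pabuabigezegebuk.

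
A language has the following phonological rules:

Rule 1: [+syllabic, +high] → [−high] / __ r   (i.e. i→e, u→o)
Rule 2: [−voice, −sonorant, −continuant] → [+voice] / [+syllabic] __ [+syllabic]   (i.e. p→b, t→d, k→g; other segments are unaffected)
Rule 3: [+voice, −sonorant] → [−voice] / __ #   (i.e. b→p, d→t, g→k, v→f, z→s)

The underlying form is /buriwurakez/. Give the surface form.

Rule 1 (pre-rhotic lowering): /u/ is a high vowel immediately before /r/, so it lowers to [o]. /u/ is a high vowel immediately before /r/, so it lowers to [o]. /buriwurakez/ → boriworakez.
Rule 2 (intervocalic voicing): /k/ is a voiceless stop between vowels /a/ and /e/, so it voices to [g]. /boriworakez/ → boriworagez.
Rule 3 (final devoicing): /z/ is a voiced obstruent in word-final position, so it devoices to [s]. /boriworagez/ → boriworages.

boriworages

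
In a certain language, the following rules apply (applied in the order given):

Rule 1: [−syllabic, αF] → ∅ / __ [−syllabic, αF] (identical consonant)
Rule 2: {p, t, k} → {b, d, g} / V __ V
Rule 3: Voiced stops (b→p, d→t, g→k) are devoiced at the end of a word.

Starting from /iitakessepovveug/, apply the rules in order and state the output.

Rule 1 (degemination): /ss/ is a geminate; the first /s/ deletes. /vv/ is a geminate; the first /v/ deletes. /iitakessepovveug/ → iitakesepoveug.
Rule 2 (intervocalic voicing): /t/ is a voiceless stop between vowels /i/ and /a/, so it voices to [d]. /k/ is a voiceless stop between vowels /a/ and /e/, so it voices to [g]. /p/ is a voiceless stop between vowels /e/ and /o/, so it voices to [b]. /iitakesepoveug/ → iidageseboveug.
Rule 3 (final devoicing): /g/ is a voiced stop in word-final position, so it devoices to [k]. /iidageseboveug/ → iidageseboveuk.

iidageseboveuk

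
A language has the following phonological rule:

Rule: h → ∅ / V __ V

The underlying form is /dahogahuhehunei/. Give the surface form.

/h/ occurs between vowels /a/ and /o/, so it deletes.
/h/ occurs between vowels /a/ and /u/, so it deletes.
/h/ occurs between vowels /u/ and /e/, so it deletes.
/h/ occurs between vowels /e/ and /u/, so it deletes.
Surface form: [daogaueunei].

daogaueunei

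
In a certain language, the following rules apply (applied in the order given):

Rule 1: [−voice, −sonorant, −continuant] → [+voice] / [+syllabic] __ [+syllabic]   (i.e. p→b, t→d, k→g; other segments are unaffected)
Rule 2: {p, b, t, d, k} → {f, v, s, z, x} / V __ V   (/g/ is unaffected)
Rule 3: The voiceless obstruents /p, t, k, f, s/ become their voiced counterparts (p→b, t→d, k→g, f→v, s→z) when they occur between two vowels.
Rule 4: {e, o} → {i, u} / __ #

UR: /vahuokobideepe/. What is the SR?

Rule 1 (intervocalic voicing): /k/ is a voiceless stop between vowels /o/ and /o/, so it voices to [g]. /p/ is a voiceless stop between vowels /e/ and /e/, so it voices to [b]. /vahuokobideepe/ → vahuogobideebe.
Rule 2 (intervocalic spirantization): /b/ is a stop between vowels /o/ and /i/, so it spirantizes to the fricative [v]. /d/ is a stop between vowels /i/ and /e/, so it spirantizes to the fricative [z]. /b/ is a stop between vowels /e/ and /e/, so it spirantizes to the fricative [v]. /vahuogobideebe/ → vahuogovizeeve.
Rule 3 (intervocalic voicing): no segment meets the environment; /vahuogovizeeve/ is unchanged.
Rule 4 (final vowel raising): /e/ is a mid vowel in word-final position, so it raises to [i]. /vahuogovizeeve/ → vahuogovizeevi.

vahuogovizeevi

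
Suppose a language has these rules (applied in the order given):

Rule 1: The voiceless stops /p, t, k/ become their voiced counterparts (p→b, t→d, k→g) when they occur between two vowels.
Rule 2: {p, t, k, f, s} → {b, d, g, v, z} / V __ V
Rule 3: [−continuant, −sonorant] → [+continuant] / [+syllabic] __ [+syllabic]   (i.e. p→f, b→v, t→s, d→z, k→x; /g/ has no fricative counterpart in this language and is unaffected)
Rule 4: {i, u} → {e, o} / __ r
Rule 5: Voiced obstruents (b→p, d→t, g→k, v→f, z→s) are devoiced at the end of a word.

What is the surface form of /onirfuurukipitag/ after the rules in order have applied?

Rule 1 (intervocalic voicing): /k/ is a voiceless stop between vowels /u/ and /i/, so it voices to [g]. /p/ is a voiceless stop between vowels /i/ and /i/, so it voices to [b]. /t/ is a voiceless stop between vowels /i/ and /a/, so it voices to [d]. /onirfuurukipitag/ → onirfuurugibidag.
Rule 2 (intervocalic voicing): no segment meets the environment; /onirfuurugibidag/ is unchanged.
Rule 3 (intervocalic spirantization): /b/ is a stop between vowels /i/ and /i/, so it spirantizes to the fricative [v]. /d/ is a stop between vowels /i/ and /a/, so it spirantizes to the fricative [z]. /onirfuurugibidag/ → onirfuurugivizag.
Rule 4 (pre-rhotic lowering): /i/ is a high vowel immediately before /r/, so it lowers to [e]. /u/ is a high vowel immediately before /r/, so it lowers to [o]. /onirfuurugivizag/ → onerfuorugivizag.
Rule 5 (final devoicing): /g/ is a voiced obstruent in word-final position, so it devoices to [k]. /onerfuorugivizag/ → onerfuorugivizak.

onerfuorugivizak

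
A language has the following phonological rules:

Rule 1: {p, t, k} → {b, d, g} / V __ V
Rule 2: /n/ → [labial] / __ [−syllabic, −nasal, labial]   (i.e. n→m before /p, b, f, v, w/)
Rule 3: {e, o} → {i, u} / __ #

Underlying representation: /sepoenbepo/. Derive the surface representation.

seboembebu

Rule 1 (intervocalic voicing): /p/ is a voiceless stop between vowels /e/ and /o/, so it voices to [b]. /p/ is a voiceless stop between vowels /e/ and /o/, so it voices to [b]. /sepoenbepo/ → seboenbebo.
Rule 2 (nasal place assimilation): /n/ precedes the labial consonant /b/, so it assimilates in place to [m]. /seboenbebo/ → seboembebo.
Rule 3 (final vowel raising): /o/ is a mid vowel in word-final position, so it raises to [u]. /seboembebo/ → seboembebu.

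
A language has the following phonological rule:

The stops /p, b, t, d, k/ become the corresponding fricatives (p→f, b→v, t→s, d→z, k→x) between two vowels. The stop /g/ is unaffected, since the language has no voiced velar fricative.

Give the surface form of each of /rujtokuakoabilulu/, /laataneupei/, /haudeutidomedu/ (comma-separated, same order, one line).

rujtoxuaxoavilulu, laasaneufei, hauzeusizomezu

/rujtokuakoabilulu/: /k/ is a stop between vowels /o/ and /u/, so it spirantizes to the fricative [x]. /k/ is a stop between vowels /a/ and /o/, so it spirantizes to the fricative [x]. /b/ is a stop between vowels /a/ and /i/, so it spirantizes to the fricative [v]. → [rujtoxuaxoavilulu].
/laataneupei/: /t/ is a stop between vowels /a/ and /a/, so it spirantizes to the fricative [s]. /p/ is a stop between vowels /u/ and /e/, so it spirantizes to the fricative [f]. → [laasaneufei].
/haudeutidomedu/: /d/ is a stop between vowels /u/ and /e/, so it spirantizes to the fricative [z]. /t/ is a stop between vowels /u/ and /i/, so it spirantizes to the fricative [s]. /d/ is a stop between vowels /i/ and /o/, so it spirantizes to the fricative [z]. /d/ is a stop between vowels /e/ and /u/, so it spirantizes to the fricative [z]. → [hauzeusizomezu].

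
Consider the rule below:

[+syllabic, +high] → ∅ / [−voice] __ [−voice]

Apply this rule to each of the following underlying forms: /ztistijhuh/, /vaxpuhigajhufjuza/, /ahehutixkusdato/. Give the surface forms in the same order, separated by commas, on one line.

/ztistijhuh/: /i/ is a high vowel flanked by voiceless consonants /t/ and /s/, so it deletes. /u/ is a high vowel flanked by voiceless consonants /h/ and /h/, so it deletes. → [ztstijhh].
/vaxpuhigajhufjuza/: /u/ is a high vowel flanked by voiceless consonants /p/ and /h/, so it deletes. /u/ is a high vowel flanked by voiceless consonants /h/ and /f/, so it deletes. → [vaxphigajhfjuza].
/ahehutixkusdato/: /u/ is a high vowel flanked by voiceless consonants /h/ and /t/, so it deletes. /i/ is a high vowel flanked by voiceless consonants /t/ and /x/, so it deletes. /u/ is a high vowel flanked by voiceless consonants /k/ and /s/, so it deletes. → [ahehtxksdato].

ztstijhh, vaxphigajhfjuza, ahehtxksdato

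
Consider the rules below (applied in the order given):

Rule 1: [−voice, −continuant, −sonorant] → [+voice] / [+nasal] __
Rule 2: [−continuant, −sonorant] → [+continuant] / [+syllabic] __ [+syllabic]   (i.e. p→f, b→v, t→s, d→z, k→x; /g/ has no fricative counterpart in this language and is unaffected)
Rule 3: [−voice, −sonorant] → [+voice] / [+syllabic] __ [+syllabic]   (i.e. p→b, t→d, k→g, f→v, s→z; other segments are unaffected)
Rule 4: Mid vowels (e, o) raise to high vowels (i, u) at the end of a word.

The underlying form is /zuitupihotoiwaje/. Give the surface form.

Rule 1 (post-nasal voicing): no segment meets the environment; /zuitupihotoiwaje/ is unchanged.
Rule 2 (intervocalic spirantization): /t/ is a stop between vowels /i/ and /u/, so it spirantizes to the fricative [s]. /p/ is a stop between vowels /u/ and /i/, so it spirantizes to the fricative [f]. /t/ is a stop between vowels /o/ and /o/, so it spirantizes to the fricative [s]. /zuitupihotoiwaje/ → zuisufihosoiwaje.
Rule 3 (intervocalic voicing): /s/ is a voiceless obstruent between vowels /i/ and /u/, so it voices to [z]. /f/ is a voiceless obstruent between vowels /u/ and /i/, so it voices to [v]. /s/ is a voiceless obstruent between vowels /o/ and /o/, so it voices to [z]. /zuisufihosoiwaje/ → zuizuvihozoiwaje.
Rule 4 (final vowel raising): /e/ is a mid vowel in word-final position, so it raises to [i]. /zuizuvihozoiwaje/ → zuizuvihozoiwaji.

zuizuvihozoiwaji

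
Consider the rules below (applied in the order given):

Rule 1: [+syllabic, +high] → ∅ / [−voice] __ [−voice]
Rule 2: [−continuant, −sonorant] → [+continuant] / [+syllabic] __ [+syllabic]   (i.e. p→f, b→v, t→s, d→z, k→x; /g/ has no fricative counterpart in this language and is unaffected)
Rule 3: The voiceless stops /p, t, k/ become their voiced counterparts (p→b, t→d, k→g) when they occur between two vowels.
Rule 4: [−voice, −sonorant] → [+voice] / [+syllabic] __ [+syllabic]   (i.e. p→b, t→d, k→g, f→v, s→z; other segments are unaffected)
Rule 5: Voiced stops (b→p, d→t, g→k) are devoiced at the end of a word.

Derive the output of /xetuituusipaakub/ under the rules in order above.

Rule 1 (high vowel syncope): /i/ is a high vowel flanked by voiceless consonants /s/ and /p/, so it deletes. /xetuituusipaakub/ → xetuituuspaakub.
Rule 2 (intervocalic spirantization): /t/ is a stop between vowels /e/ and /u/, so it spirantizes to the fricative [s]. /t/ is a stop between vowels /i/ and /u/, so it spirantizes to the fricative [s]. /k/ is a stop between vowels /a/ and /u/, so it spirantizes to the fricative [x]. /xetuituuspaakub/ → xesuisuuspaaxub.
Rule 3 (intervocalic voicing): no segment meets the environment; /xesuisuuspaaxub/ is unchanged.
Rule 4 (intervocalic voicing): /s/ is a voiceless obstruent between vowels /e/ and /u/, so it voices to [z]. /s/ is a voiceless obstruent between vowels /i/ and /u/, so it voices to [z]. /xesuisuuspaaxub/ → xezuizuuspaaxub.
Rule 5 (final devoicing): /b/ is a voiced stop in word-final position, so it devoices to [p]. /xezuizuuspaaxub/ → xezuizuuspaaxup.

xezuizuuspaaxup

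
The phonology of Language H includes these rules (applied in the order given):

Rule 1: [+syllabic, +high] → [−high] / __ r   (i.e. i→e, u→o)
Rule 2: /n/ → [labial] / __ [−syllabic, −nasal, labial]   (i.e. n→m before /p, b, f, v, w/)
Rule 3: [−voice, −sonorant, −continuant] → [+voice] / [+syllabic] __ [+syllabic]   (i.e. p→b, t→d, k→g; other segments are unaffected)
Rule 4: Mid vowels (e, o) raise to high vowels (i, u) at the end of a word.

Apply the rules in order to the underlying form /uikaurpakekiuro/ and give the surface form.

Rule 1 (pre-rhotic lowering): /u/ is a high vowel immediately before /r/, so it lowers to [o]. /u/ is a high vowel immediately before /r/, so it lowers to [o]. /uikaurpakekiuro/ → uikaorpakekioro.
Rule 2 (nasal place assimilation): no segment meets the environment; /uikaorpakekioro/ is unchanged.
Rule 3 (intervocalic voicing): /k/ is a voiceless stop between vowels /i/ and /a/, so it voices to [g]. /k/ is a voiceless stop between vowels /a/ and /e/, so it voices to [g]. /k/ is a voiceless stop between vowels /e/ and /i/, so it voices to [g]. /uikaorpakekioro/ → uigaorpagegioro.
Rule 4 (final vowel raising): /o/ is a mid vowel in word-final position, so it raises to [u]. /uigaorpagegioro/ → uigaorpagegioru.

uigaorpagegioru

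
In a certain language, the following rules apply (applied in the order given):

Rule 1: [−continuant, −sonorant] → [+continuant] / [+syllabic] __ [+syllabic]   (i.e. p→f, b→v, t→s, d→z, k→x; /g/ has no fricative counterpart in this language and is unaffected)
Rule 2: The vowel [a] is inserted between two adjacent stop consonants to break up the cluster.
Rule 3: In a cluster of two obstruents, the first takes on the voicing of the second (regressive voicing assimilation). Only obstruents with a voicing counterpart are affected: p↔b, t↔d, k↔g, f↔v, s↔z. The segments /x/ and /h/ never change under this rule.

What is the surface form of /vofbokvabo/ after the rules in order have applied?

vovbogvavo

Rule 1 (intervocalic spirantization): /b/ is a stop between vowels /a/ and /o/, so it spirantizes to the fricative [v]. /vofbokvabo/ → vofbokvavo.
Rule 2 (stop-cluster a-epenthesis): no segment meets the environment; /vofbokvavo/ is unchanged.
Rule 3 (regressive voicing assimilation): /f/ precedes the voiced obstruent /b/, so it voices to [v] by assimilation. /k/ precedes the voiced obstruent /v/, so it voices to [g] by assimilation. /vofbokvavo/ → vovbogvavo.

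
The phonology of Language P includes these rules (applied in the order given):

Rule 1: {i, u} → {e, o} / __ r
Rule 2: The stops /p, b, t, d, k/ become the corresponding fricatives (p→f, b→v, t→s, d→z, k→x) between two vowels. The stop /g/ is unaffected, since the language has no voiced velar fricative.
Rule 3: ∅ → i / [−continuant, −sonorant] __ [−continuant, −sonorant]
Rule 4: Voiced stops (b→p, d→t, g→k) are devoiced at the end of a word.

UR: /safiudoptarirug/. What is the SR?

Rule 1 (pre-rhotic lowering): /i/ is a high vowel immediately before /r/, so it lowers to [e]. /safiudoptarirug/ → safiudoptarerug.
Rule 2 (intervocalic spirantization): /d/ is a stop between vowels /u/ and /o/, so it spirantizes to the fricative [z]. /safiudoptarerug/ → safiuzoptarerug.
Rule 3 (stop-cluster i-epenthesis): /p/ and /t/ form a stop–stop cluster, so [i] is inserted between them. /safiuzoptarerug/ → safiuzopitarerug.
Rule 4 (final devoicing): /g/ is a voiced stop in word-final position, so it devoices to [k]. /safiuzopitarerug/ → safiuzopitareruk.

safiuzopitareruk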